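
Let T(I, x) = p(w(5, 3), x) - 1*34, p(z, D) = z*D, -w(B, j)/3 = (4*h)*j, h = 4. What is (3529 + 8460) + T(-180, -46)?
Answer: 18579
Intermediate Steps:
w(B, j) = -48*j (w(B, j) = -3*4*4*j = -48*j)
p(z, D) = D*z
T(I, x) = -34 - 144*x (T(I, x) = x*(-48*3) - 1*34 = x*(-144) - 34 = -144*x - 34 = -34 - 144*x)
(3529 + 8460) + T(-180, -46) = (3529 + 8460) + (-34 - 144*(-46)) = 11989 + (-34 + 6624) = 11989 + 6590 = 18579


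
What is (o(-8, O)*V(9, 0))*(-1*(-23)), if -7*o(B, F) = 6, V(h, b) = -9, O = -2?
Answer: 1242/7 ≈ 177.43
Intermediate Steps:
o(B, F) = -6/7 (o(B, F) = -1/7*6 = -6/7)
(o(-8, O)*V(9, 0))*(-1*(-23)) = (-6/7*(-9))*(-1*(-23)) = (54/7)*23 = 1242/7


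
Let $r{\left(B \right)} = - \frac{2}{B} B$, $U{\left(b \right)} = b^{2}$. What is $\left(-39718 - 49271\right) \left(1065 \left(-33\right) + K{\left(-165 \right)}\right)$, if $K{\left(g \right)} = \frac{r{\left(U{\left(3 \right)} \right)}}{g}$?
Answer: $\frac{172013452949}{55} \approx 3.1275 \cdot 10^{9}$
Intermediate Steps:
$r{\left(B \right)} = -2$
$K{\left(g \right)} = - \frac{2}{g}$
$\left(-39718 - 49271\right) \left(1065 \left(-33\right) + K{\left(-165 \right)}\right) = \left(-39718 - 49271\right) \left(1065 \left(-33\right) - \frac{2}{-165}\right) = - 88989 \left(-35145 - - \frac{2}{165}\right) = - 88989 \left(-35145 + \frac{2}{165}\right) = \left(-88989\right) \left(- \frac{5798923}{165}\right) = \frac{172013452949}{55}$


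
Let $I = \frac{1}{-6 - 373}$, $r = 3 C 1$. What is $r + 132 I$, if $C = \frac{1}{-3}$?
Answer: $- \frac{511}{379} \approx -1.3483$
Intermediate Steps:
$C = - \frac{1}{3} \approx -0.33333$
$r = -1$ ($r = 3 \left(- \frac{1}{3}\right) 1 = \left(-1\right) 1 = -1$)
$I = - \frac{1}{379}$ ($I = \frac{1}{-379} = - \frac{1}{379} \approx -0.0026385$)
$r + 132 I = -1 + 132 \left(- \frac{1}{379}\right) = -1 - \frac{132}{379} = - \frac{511}{379}$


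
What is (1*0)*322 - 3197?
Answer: -3197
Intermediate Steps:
(1*0)*322 - 3197 = 0*322 - 3197 = 0 - 3197 = -3197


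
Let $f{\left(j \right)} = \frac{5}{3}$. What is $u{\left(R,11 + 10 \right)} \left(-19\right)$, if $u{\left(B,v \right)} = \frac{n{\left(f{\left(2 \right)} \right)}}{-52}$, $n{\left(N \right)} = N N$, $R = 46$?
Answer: $\frac{475}{468} \approx 1.015$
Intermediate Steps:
$f{\left(j \right)} = \frac{5}{3}$ ($f{\left(j \right)} = 5 \cdot \frac{1}{3} = \frac{5}{3}$)
$n{\left(N \right)} = N^{2}$
$u{\left(B,v \right)} = - \frac{25}{468}$ ($u{\left(B,v \right)} = \frac{\left(\frac{5}{3}\right)^{2}}{-52} = \frac{25}{9} \left(- \frac{1}{52}\right) = - \frac{25}{468}$)
$u{\left(R,11 + 10 \right)} \left(-19\right) = \left(- \frac{25}{468}\right) \left(-19\right) = \frac{475}{468}$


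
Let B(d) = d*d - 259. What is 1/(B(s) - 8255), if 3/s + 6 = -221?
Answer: -51529/438717897 ≈ -0.00011745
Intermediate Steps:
s = -3/227 (s = 3/(-6 - 221) = 3/(-227) = 3*(-1/227) = -3/227 ≈ -0.013216)
B(d) = -259 + d² (B(d) = d² - 259 = -259 + d²)
1/(B(s) - 8255) = 1/((-259 + (-3/227)²) - 8255) = 1/((-259 + 9/51529) - 8255) = 1/(-13346002/51529 - 8255) = 1/(-438717897/51529) = -51529/438717897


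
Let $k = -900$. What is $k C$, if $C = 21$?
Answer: $-18900$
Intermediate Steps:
$k C = \left(-900\right) 21 = -18900$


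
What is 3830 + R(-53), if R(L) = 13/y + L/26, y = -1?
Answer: 99189/26 ≈ 3815.0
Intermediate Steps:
R(L) = -13 + L/26 (R(L) = 13/(-1) + L/26 = 13*(-1) + L*(1/26) = -13 + L/26)
3830 + R(-53) = 3830 + (-13 + (1/26)*(-53)) = 3830 + (-13 - 53/26) = 3830 - 391/26 = 99189/26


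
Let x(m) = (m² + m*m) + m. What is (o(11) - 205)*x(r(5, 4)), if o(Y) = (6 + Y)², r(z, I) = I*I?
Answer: 44352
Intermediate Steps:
r(z, I) = I²
x(m) = m + 2*m² (x(m) = (m² + m²) + m = 2*m² + m = m + 2*m²)
(o(11) - 205)*x(r(5, 4)) = ((6 + 11)² - 205)*(4²*(1 + 2*4²)) = (17² - 205)*(16*(1 + 2*16)) = (289 - 205)*(16*(1 + 32)) = 84*(16*33) = 84*528 = 44352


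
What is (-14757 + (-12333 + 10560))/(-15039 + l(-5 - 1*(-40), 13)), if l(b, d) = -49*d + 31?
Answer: 1102/1043 ≈ 1.0566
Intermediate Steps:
l(b, d) = 31 - 49*d
(-14757 + (-12333 + 10560))/(-15039 + l(-5 - 1*(-40), 13)) = (-14757 + (-12333 + 10560))/(-15039 + (31 - 49*13)) = (-14757 - 1773)/(-15039 + (31 - 637)) = -16530/(-15039 - 606) = -16530/(-15645) = -16530*(-1/15645) = 1102/1043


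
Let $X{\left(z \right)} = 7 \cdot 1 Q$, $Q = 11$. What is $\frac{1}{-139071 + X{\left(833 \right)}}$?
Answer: $- \frac{1}{138994} \approx -7.1946 \cdot 10^{-6}$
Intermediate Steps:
$X{\left(z \right)} = 77$ ($X{\left(z \right)} = 7 \cdot 1 \cdot 11 = 7 \cdot 11 = 77$)
$\frac{1}{-139071 + X{\left(833 \right)}} = \frac{1}{-139071 + 77} = \frac{1}{-138994} = - \frac{1}{138994}$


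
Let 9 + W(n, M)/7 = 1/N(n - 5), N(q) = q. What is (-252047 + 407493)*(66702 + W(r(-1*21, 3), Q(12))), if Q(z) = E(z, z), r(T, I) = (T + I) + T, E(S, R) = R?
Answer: 227892307807/22 ≈ 1.0359e+10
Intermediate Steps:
r(T, I) = I + 2*T (r(T, I) = (I + T) + T = I + 2*T)
Q(z) = z
W(n, M) = -63 + 7/(-5 + n) (W(n, M) = -63 + 7/(n - 5) = -63 + 7/(-5 + n))
(-252047 + 407493)*(66702 + W(r(-1*21, 3), Q(12))) = (-252047 + 407493)*(66702 + 7*(46 - 9*(3 + 2*(-1*21)))/(-5 + (3 + 2*(-1*21)))) = 155446*(66702 + 7*(46 - 9*(3 + 2*(-21)))/(-5 + (3 + 2*(-21)))) = 155446*(66702 + 7*(46 - 9*(3 - 42))/(-5 + (3 - 42))) = 155446*(66702 + 7*(46 - 9*(-39))/(-5 - 39)) = 155446*(66702 + 7*(46 + 351)/(-44)) = 155446*(66702 + 7*(-1/44)*397) = 155446*(66702 - 2779/44) = 155446*(2932109/44) = 227892307807/22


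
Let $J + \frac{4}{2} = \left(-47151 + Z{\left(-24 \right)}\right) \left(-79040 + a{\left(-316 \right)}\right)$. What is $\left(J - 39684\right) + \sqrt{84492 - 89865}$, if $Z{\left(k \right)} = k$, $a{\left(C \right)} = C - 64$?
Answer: $3746598814 + 3 i \sqrt{597} \approx 3.7466 \cdot 10^{9} + 73.301 i$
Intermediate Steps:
$a{\left(C \right)} = -64 + C$ ($a{\left(C \right)} = C - 64 = -64 + C$)
$J = 3746638498$ ($J = -2 + \left(-47151 - 24\right) \left(-79040 - 380\right) = -2 - 47175 \left(-79040 - 380\right) = -2 - -3746638500 = -2 + 3746638500 = 3746638498$)
$\left(J - 39684\right) + \sqrt{84492 - 89865} = \left(3746638498 - 39684\right) + \sqrt{84492 - 89865} = \left(3746638498 - 39684\right) + \sqrt{-5373} = 3746598814 + 3 i \sqrt{597}$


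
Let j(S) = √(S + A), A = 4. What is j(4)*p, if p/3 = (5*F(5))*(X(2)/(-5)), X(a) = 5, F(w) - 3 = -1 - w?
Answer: 90*√2 ≈ 127.28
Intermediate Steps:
F(w) = 2 - w (F(w) = 3 + (-1 - w) = 2 - w)
j(S) = √(4 + S) (j(S) = √(S + 4) = √(4 + S))
p = 45 (p = 3*((5*(2 - 1*5))*(5/(-5))) = 3*((5*(2 - 5))*(5*(-⅕))) = 3*((5*(-3))*(-1)) = 3*(-15*(-1)) = 3*15 = 45)
j(4)*p = √(4 + 4)*45 = √8*45 = (2*√2)*45 = 90*√2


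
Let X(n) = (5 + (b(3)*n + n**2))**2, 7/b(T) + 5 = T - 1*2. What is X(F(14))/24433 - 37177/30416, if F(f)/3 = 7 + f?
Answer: 113289714721/185788532 ≈ 609.78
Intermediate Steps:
b(T) = 7/(-7 + T) (b(T) = 7/(-5 + (T - 1*2)) = 7/(-5 + (T - 2)) = 7/(-5 + (-2 + T)) = 7/(-7 + T))
F(f) = 21 + 3*f (F(f) = 3*(7 + f) = 21 + 3*f)
X(n) = (5 + n**2 - 7*n/4)**2 (X(n) = (5 + ((7/(-7 + 3))*n + n**2))**2 = (5 + ((7/(-4))*n + n**2))**2 = (5 + ((7*(-1/4))*n + n**2))**2 = (5 + (-7*n/4 + n**2))**2 = (5 + (n**2 - 7*n/4))**2 = (5 + n**2 - 7*n/4)**2)
X(F(14))/24433 - 37177/30416 = ((20 - 7*(21 + 3*14) + 4*(21 + 3*14)**2)**2/16)/24433 - 37177/30416 = ((20 - 7*(21 + 42) + 4*(21 + 42)**2)**2/16)*(1/24433) - 37177*1/30416 = ((20 - 7*63 + 4*63**2)**2/16)*(1/24433) - 37177/30416 = ((20 - 441 + 4*3969)**2/16)*(1/24433) - 37177/30416 = ((20 - 441 + 15876)**2/16)*(1/24433) - 37177/30416 = ((1/16)*15455**2)*(1/24433) - 37177/30416 = ((1/16)*238857025)*(1/24433) - 37177/30416 = (238857025/16)*(1/24433) - 37177/30416 = 238857025/390928 - 37177/30416 = 113289714721/185788532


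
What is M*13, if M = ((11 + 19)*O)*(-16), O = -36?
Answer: 224640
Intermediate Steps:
M = 17280 (M = ((11 + 19)*(-36))*(-16) = (30*(-36))*(-16) = -1080*(-16) = 17280)
M*13 = 17280*13 = 224640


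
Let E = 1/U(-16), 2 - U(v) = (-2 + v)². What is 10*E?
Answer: -5/161 ≈ -0.031056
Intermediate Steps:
U(v) = 2 - (-2 + v)²
E = -1/322 (E = 1/(2 - (-2 - 16)²) = 1/(2 - 1*(-18)²) = 1/(2 - 1*324) = 1/(2 - 324) = 1/(-322) = -1/322 ≈ -0.0031056)
10*E = 10*(-1/322) = -5/161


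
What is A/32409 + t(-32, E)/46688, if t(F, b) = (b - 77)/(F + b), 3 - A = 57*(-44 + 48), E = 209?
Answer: -17176589/2479821448 ≈ -0.0069265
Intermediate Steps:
A = -225 (A = 3 - 57*(-44 + 48) = 3 - 57*4 = 3 - 1*228 = 3 - 228 = -225)
t(F, b) = (-77 + b)/(F + b)
A/32409 + t(-32, E)/46688 = -225/32409 + ((-77 + 209)/(-32 + 209))/46688 = -225*1/32409 + (132/177)*(1/46688) = -25/3601 + ((1/177)*132)*(1/46688) = -25/3601 + (44/59)*(1/46688) = -25/3601 + 11/688648 = -17176589/2479821448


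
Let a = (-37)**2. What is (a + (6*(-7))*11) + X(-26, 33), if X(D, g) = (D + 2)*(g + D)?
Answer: 739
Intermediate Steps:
X(D, g) = (2 + D)*(D + g)
a = 1369
(a + (6*(-7))*11) + X(-26, 33) = (1369 + (6*(-7))*11) + ((-26)**2 + 2*(-26) + 2*33 - 26*33) = (1369 - 42*11) + (676 - 52 + 66 - 858) = (1369 - 462) - 168 = 907 - 168 = 739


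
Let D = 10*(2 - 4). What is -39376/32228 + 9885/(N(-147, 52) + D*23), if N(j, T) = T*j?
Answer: -159419221/65293928 ≈ -2.4416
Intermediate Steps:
D = -20 (D = 10*(-2) = -20)
-39376/32228 + 9885/(N(-147, 52) + D*23) = -39376/32228 + 9885/(52*(-147) - 20*23) = -39376*1/32228 + 9885/(-7644 - 460) = -9844/8057 + 9885/(-8104) = -9844/8057 + 9885*(-1/8104) = -9844/8057 - 9885/8104 = -159419221/65293928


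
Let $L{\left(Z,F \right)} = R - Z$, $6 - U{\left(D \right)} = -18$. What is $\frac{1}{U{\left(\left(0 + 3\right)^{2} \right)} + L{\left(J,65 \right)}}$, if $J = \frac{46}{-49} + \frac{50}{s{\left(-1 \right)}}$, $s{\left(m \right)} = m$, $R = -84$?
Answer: $- \frac{49}{444} \approx -0.11036$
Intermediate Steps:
$U{\left(D \right)} = 24$ ($U{\left(D \right)} = 6 - -18 = 6 + 18 = 24$)
$J = - \frac{2496}{49}$ ($J = \frac{46}{-49} + \frac{50}{-1} = 46 \left(- \frac{1}{49}\right) + 50 \left(-1\right) = - \frac{46}{49} - 50 = - \frac{2496}{49} \approx -50.939$)
$L{\left(Z,F \right)} = -84 - Z$
$\frac{1}{U{\left(\left(0 + 3\right)^{2} \right)} + L{\left(J,65 \right)}} = \frac{1}{24 - \frac{1620}{49}} = \frac{1}{- \frac{444}{49}} = - \frac{49}{444}$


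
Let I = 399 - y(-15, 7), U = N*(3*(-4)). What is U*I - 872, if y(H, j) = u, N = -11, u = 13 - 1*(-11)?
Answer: 48628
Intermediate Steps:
u = 24 (u = 13 + 11 = 24)
y(H, j) = 24
U = 132 (U = -33*(-4) = -11*(-12) = 132)
I = 375 (I = 399 - 1*24 = 399 - 24 = 375)
U*I - 872 = 132*375 - 872 = 49500 - 872 = 48628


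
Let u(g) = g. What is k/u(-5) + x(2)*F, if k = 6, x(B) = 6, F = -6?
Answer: -186/5 ≈ -37.200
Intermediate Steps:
k/u(-5) + x(2)*F = 6/(-5) + 6*(-6) = 6*(-1/5) - 36 = -6/5 - 36 = -186/5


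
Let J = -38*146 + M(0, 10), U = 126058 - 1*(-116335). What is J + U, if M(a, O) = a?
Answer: 236845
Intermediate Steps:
U = 242393 (U = 126058 + 116335 = 242393)
J = -5548 (J = -38*146 + 0 = -5548 + 0 = -5548)
J + U = -5548 + 242393 = 236845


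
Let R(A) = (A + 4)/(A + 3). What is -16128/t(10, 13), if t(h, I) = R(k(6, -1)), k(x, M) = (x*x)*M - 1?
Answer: -182784/11 ≈ -16617.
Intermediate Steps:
k(x, M) = -1 + M*x² (k(x, M) = x²*M - 1 = M*x² - 1 = -1 + M*x²)
R(A) = (4 + A)/(3 + A)
t(h, I) = 33/34 (t(h, I) = (4 + (-1 - 1*6²))/(3 + (-1 - 1*6²)) = (4 + (-1 - 1*36))/(3 + (-1 - 1*36)) = (4 + (-1 - 36))/(3 + (-1 - 36)) = (4 - 37)/(3 - 37) = -33/(-34) = -1/34*(-33) = 33/34)
-16128/t(10, 13) = -16128/33/34 = -16128*34/33 = -252*2176/33 = -182784/11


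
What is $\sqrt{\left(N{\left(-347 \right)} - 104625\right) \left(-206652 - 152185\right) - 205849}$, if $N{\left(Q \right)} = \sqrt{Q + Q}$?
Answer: $\sqrt{37543115276 - 358837 i \sqrt{694}} \approx 1.9376 \cdot 10^{5} - 24.0 i$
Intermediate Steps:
$N{\left(Q \right)} = \sqrt{2} \sqrt{Q}$ ($N{\left(Q \right)} = \sqrt{2 Q} = \sqrt{2} \sqrt{Q}$)
$\sqrt{\left(N{\left(-347 \right)} - 104625\right) \left(-206652 - 152185\right) - 205849} = \sqrt{\left(\sqrt{2} \sqrt{-347} - 104625\right) \left(-206652 - 152185\right) - 205849} = \sqrt{\left(\sqrt{2} i \sqrt{347} - 104625\right) \left(-358837\right) - 205849} = \sqrt{\left(i \sqrt{694} - 104625\right) \left(-358837\right) - 205849} = \sqrt{\left(-104625 + i \sqrt{694}\right) \left(-358837\right) - 205849} = \sqrt{\left(37543321125 - 358837 i \sqrt{694}\right) - 205849} = \sqrt{37543115276 - 358837 i \sqrt{694}}$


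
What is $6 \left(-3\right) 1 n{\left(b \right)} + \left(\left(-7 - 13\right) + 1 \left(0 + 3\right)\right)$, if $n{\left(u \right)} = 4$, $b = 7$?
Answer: $-89$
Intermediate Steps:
$6 \left(-3\right) 1 n{\left(b \right)} + \left(\left(-7 - 13\right) + 1 \left(0 + 3\right)\right) = 6 \left(-3\right) 1 \cdot 4 + \left(\left(-7 - 13\right) + 1 \left(0 + 3\right)\right) = \left(-18\right) 1 \cdot 4 + \left(-20 + 1 \cdot 3\right) = \left(-18\right) 4 + \left(-20 + 3\right) = -72 - 17 = -89$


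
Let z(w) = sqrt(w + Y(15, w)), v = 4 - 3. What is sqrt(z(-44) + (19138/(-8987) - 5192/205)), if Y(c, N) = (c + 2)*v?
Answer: sqrt(-93192294118990 + 10182594756675*I*sqrt(3))/1842335 ≈ 0.49364 + 5.2631*I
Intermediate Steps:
v = 1
Y(c, N) = 2 + c (Y(c, N) = (c + 2)*1 = (2 + c)*1 = 2 + c)
z(w) = sqrt(17 + w) (z(w) = sqrt(w + (2 + 15)) = sqrt(w + 17) = sqrt(17 + w))
sqrt(z(-44) + (19138/(-8987) - 5192/205)) = sqrt(sqrt(17 - 44) + (19138/(-8987) - 5192/205)) = sqrt(sqrt(-27) + (19138*(-1/8987) - 5192*1/205)) = sqrt(3*I*sqrt(3) + (-19138/8987 - 5192/205)) = sqrt(3*I*sqrt(3) - 50583794/1842335) = sqrt(-50583794/1842335 + 3*I*sqrt(3))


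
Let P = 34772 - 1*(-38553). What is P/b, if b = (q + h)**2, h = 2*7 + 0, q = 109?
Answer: 73325/15129 ≈ 4.8466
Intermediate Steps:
P = 73325 (P = 34772 + 38553 = 73325)
h = 14 (h = 14 + 0 = 14)
b = 15129 (b = (109 + 14)**2 = 123**2 = 15129)
P/b = 73325/15129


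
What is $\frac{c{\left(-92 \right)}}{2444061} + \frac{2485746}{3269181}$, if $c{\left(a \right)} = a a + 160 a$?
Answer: $\frac{2018287619390}{2663359261347} \approx 0.7578$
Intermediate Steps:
$c{\left(a \right)} = a^{2} + 160 a$
$\frac{c{\left(-92 \right)}}{2444061} + \frac{2485746}{3269181} = \frac{\left(-92\right) \left(160 - 92\right)}{2444061} + \frac{2485746}{3269181} = \left(-92\right) 68 \cdot \frac{1}{2444061} + 2485746 \cdot \frac{1}{3269181} = \left(-6256\right) \frac{1}{2444061} + \frac{828582}{1089727} = - \frac{6256}{2444061} + \frac{828582}{1089727} = \frac{2018287619390}{2663359261347}$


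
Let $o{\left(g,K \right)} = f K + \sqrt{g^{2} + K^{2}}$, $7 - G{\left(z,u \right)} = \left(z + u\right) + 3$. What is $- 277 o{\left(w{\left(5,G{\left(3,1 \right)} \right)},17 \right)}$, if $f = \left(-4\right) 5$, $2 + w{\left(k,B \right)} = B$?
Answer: $94180 - 277 \sqrt{293} \approx 89439.0$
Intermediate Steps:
$G{\left(z,u \right)} = 4 - u - z$ ($G{\left(z,u \right)} = 7 - \left(\left(z + u\right) + 3\right) = 7 - \left(\left(u + z\right) + 3\right) = 7 - \left(3 + u + z\right) = 4 - u - z$)
$w{\left(k,B \right)} = -2 + B$
$f = -20$
$o{\left(g,K \right)} = \sqrt{K^{2} + g^{2}} - 20 K$ ($o{\left(g,K \right)} = - 20 K + \sqrt{g^{2} + K^{2}} = - 20 K + \sqrt{K^{2} + g^{2}} = \sqrt{K^{2} + g^{2}} - 20 K$)
$- 277 o{\left(w{\left(5,G{\left(3,1 \right)} \right)},17 \right)} = - 277 \left(\sqrt{17^{2} + \left(-2 - 0\right)^{2}} - 340\right) = - 277 \left(\sqrt{289 + \left(-2 - 0\right)^{2}} - 340\right) = - 277 \left(\sqrt{289 + \left(-2 + 0\right)^{2}} - 340\right) = - 277 \left(\sqrt{289 + \left(-2\right)^{2}} - 340\right) = - 277 \left(\sqrt{289 + 4} - 340\right) = - 277 \left(\sqrt{293} - 340\right) = - 277 \left(-340 + \sqrt{293}\right) = 94180 - 277 \sqrt{293}$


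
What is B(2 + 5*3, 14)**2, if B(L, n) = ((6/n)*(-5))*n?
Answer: 900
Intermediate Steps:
B(L, n) = -30 (B(L, n) = (-30/n)*n = -30)
B(2 + 5*3, 14)**2 = (-30)**2 = 900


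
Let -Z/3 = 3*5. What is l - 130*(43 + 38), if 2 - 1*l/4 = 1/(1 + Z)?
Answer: -115741/11 ≈ -10522.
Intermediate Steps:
Z = -45 (Z = -9*5 = -3*15 = -45)
l = 89/11 (l = 8 - 4/(1 - 45) = 8 - 4/(-44) = 8 - 4*(-1/44) = 8 + 1/11 = 89/11 ≈ 8.0909)
l - 130*(43 + 38) = 89/11 - 130*(43 + 38) = 89/11 - 130*81 = 89/11 - 10530 = -115741/11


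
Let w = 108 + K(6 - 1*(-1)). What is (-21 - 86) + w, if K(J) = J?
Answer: 8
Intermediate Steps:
w = 115 (w = 108 + (6 - 1*(-1)) = 108 + (6 + 1) = 108 + 7 = 115)
(-21 - 86) + w = (-21 - 86) + 115 = -107 + 115 = 8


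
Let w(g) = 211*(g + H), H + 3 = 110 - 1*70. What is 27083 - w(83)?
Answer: 1763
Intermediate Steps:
H = 37 (H = -3 + (110 - 1*70) = -3 + (110 - 70) = -3 + 40 = 37)
w(g) = 7807 + 211*g (w(g) = 211*(g + 37) = 211*(37 + g) = 7807 + 211*g)
27083 - w(83) = 27083 - (7807 + 211*83) = 27083 - (7807 + 17513) = 27083 - 1*25320 = 27083 - 25320 = 1763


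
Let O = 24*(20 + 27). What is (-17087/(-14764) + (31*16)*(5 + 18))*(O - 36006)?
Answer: -2937508849761/7382 ≈ -3.9793e+8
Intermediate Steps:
O = 1128 (O = 24*47 = 1128)
(-17087/(-14764) + (31*16)*(5 + 18))*(O - 36006) = (-17087/(-14764) + (31*16)*(5 + 18))*(1128 - 36006) = (-17087*(-1/14764) + 496*23)*(-34878) = (17087/14764 + 11408)*(-34878) = (168444799/14764)*(-34878) = -2937508849761/7382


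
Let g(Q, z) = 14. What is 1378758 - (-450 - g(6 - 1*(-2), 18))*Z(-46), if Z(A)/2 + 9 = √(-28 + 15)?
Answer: 1370406 + 928*I*√13 ≈ 1.3704e+6 + 3346.0*I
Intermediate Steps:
Z(A) = -18 + 2*I*√13 (Z(A) = -18 + 2*√(-28 + 15) = -18 + 2*√(-13) = -18 + 2*(I*√13) = -18 + 2*I*√13)
1378758 - (-450 - g(6 - 1*(-2), 18))*Z(-46) = 1378758 - (-450 - 1*14)*(-18 + 2*I*√13) = 1378758 - (-450 - 14)*(-18 + 2*I*√13) = 1378758 - (-464)*(-18 + 2*I*√13) = 1378758 - (8352 - 928*I*√13) = 1378758 + (-8352 + 928*I*√13) = 1370406 + 928*I*√13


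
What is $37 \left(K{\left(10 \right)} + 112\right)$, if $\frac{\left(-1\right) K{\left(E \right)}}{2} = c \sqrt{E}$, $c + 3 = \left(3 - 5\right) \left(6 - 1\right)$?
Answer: $4144 + 962 \sqrt{10} \approx 7186.1$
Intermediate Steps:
$c = -13$ ($c = -3 + \left(3 - 5\right) \left(6 - 1\right) = -3 - 10 = -13$)
$K{\left(E \right)} = 26 \sqrt{E}$ ($K{\left(E \right)} = - 2 \left(- 13 \sqrt{E}\right) = 26 \sqrt{E}$)
$37 \left(K{\left(10 \right)} + 112\right) = 37 \left(26 \sqrt{10} + 112\right) = 37 \left(112 + 26 \sqrt{10}\right) = 4144 + 962 \sqrt{10}$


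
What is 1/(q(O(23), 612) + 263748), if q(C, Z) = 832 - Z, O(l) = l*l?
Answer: 1/263968 ≈ 3.7883e-6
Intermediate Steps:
O(l) = l**2
1/(q(O(23), 612) + 263748) = 1/((832 - 1*612) + 263748) = 1/((832 - 612) + 263748) = 1/(220 + 263748) = 1/263968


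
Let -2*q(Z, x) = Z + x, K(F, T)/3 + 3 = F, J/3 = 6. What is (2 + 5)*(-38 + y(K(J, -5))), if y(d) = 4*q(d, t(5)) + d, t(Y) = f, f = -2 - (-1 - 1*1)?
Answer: -581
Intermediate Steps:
J = 18 (J = 3*6 = 18)
f = 0 (f = -2 - (-1 - 1) = -2 - 1*(-2) = -2 + 2 = 0)
t(Y) = 0
K(F, T) = -9 + 3*F
q(Z, x) = -Z/2 - x/2 (q(Z, x) = -(Z + x)/2 = -Z/2 - x/2)
y(d) = -d (y(d) = 4*(-d/2 - ½*0) + d = 4*(-d/2 + 0) + d = 4*(-d/2) + d = -2*d + d = -d)
(2 + 5)*(-38 + y(K(J, -5))) = (2 + 5)*(-38 - (-9 + 3*18)) = 7*(-38 - (-9 + 54)) = 7*(-38 - 1*45) = 7*(-38 - 45) = 7*(-83) = -581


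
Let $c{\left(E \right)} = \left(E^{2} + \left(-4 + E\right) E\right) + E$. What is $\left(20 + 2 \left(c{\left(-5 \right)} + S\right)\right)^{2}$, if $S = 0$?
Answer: $22500$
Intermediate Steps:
$c{\left(E \right)} = E + E^{2} + E \left(-4 + E\right)$ ($c{\left(E \right)} = \left(E^{2} + E \left(-4 + E\right)\right) + E = E + E^{2} + E \left(-4 + E\right)$)
$\left(20 + 2 \left(c{\left(-5 \right)} + S\right)\right)^{2} = \left(20 + 2 \left(- 5 \left(-3 + 2 \left(-5\right)\right) + 0\right)\right)^{2} = \left(20 + 2 \left(- 5 \left(-3 - 10\right) + 0\right)\right)^{2} = \left(20 + 2 \left(\left(-5\right) \left(-13\right) + 0\right)\right)^{2} = \left(20 + 2 \left(65 + 0\right)\right)^{2} = \left(20 + 2 \cdot 65\right)^{2} = \left(20 + 130\right)^{2} = 150^{2} = 22500$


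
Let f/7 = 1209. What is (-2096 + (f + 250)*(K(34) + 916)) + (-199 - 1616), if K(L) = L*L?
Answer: 18049425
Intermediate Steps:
f = 8463 (f = 7*1209 = 8463)
K(L) = L**2
(-2096 + (f + 250)*(K(34) + 916)) + (-199 - 1616) = (-2096 + (8463 + 250)*(34**2 + 916)) + (-199 - 1616) = (-2096 + 8713*(1156 + 916)) - 1815 = (-2096 + 8713*2072) - 1815 = (-2096 + 18053336) - 1815 = 18051240 - 1815 = 18049425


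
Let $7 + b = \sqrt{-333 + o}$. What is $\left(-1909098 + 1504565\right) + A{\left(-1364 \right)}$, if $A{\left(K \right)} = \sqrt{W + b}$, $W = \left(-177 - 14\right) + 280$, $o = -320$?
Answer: $-404533 + \sqrt{82 + i \sqrt{653}} \approx -4.0452 \cdot 10^{5} + 1.3945 i$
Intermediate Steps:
$W = 89$ ($W = -191 + 280 = 89$)
$b = -7 + i \sqrt{653}$ ($b = -7 + \sqrt{-333 - 320} = -7 + \sqrt{-653} = -7 + i \sqrt{653} \approx -7.0 + 25.554 i$)
$A{\left(K \right)} = \sqrt{82 + i \sqrt{653}}$ ($A{\left(K \right)} = \sqrt{89 - \left(7 - i \sqrt{653}\right)} = \sqrt{82 + i \sqrt{653}}$)
$\left(-1909098 + 1504565\right) + A{\left(-1364 \right)} = \left(-1909098 + 1504565\right) + \sqrt{82 + i \sqrt{653}} = -404533 + \sqrt{82 + i \sqrt{653}}$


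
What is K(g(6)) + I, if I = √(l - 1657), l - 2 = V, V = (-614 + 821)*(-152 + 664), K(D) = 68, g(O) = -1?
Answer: 391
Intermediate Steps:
V = 105984 (V = 207*512 = 105984)
l = 105986 (l = 2 + 105984 = 105986)
I = 323 (I = √(105986 - 1657) = √104329 = 323)
K(g(6)) + I = 68 + 323 = 391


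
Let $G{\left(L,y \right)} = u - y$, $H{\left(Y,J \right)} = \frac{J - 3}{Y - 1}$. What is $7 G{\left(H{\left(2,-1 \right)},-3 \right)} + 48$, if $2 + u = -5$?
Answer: $20$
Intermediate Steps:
$u = -7$ ($u = -2 - 5 = -7$)
$H{\left(Y,J \right)} = \frac{-3 + J}{-1 + Y}$
$G{\left(L,y \right)} = -7 - y$
$7 G{\left(H{\left(2,-1 \right)},-3 \right)} + 48 = 7 \left(-7 - -3\right) + 48 = 7 \left(-7 + 3\right) + 48 = 7 \left(-4\right) + 48 = -28 + 48 = 20$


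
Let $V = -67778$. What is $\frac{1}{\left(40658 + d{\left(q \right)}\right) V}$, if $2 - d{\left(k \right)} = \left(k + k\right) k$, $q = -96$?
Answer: $- \frac{1}{1506569384} \approx -6.6376 \cdot 10^{-10}$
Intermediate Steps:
$d{\left(k \right)} = 2 - 2 k^{2}$ ($d{\left(k \right)} = 2 - \left(k + k\right) k = 2 - 2 k k = 2 - 2 k^{2}$)
$\frac{1}{\left(40658 + d{\left(q \right)}\right) V} = \frac{1}{\left(40658 + \left(2 - 2 \left(-96\right)^{2}\right)\right) \left(-67778\right)} = \frac{1}{40658 + \left(2 - 18432\right)} \left(- \frac{1}{67778}\right) = \frac{1}{40658 - 18430} \left(- \frac{1}{67778}\right) = \frac{1}{22228} \left(- \frac{1}{67778}\right) = - \frac{1}{1506569384}$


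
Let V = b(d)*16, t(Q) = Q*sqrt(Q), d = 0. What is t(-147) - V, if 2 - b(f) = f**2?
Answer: -32 - 1029*I*sqrt(3) ≈ -32.0 - 1782.3*I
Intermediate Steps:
t(Q) = Q**(3/2)
b(f) = 2 - f**2
V = 32 (V = (2 - 1*0**2)*16 = (2 - 1*0)*16 = (2 + 0)*16 = 2*16 = 32)
t(-147) - V = (-147)**(3/2) - 1*32 = -1029*I*sqrt(3) - 32 = -32 - 1029*I*sqrt(3)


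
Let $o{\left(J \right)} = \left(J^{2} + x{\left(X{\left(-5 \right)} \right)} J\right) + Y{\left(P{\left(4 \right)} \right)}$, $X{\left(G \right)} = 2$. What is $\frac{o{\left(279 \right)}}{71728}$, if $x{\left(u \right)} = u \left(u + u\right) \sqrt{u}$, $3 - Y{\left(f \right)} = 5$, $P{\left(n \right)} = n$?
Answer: $\frac{77839}{71728} + \frac{279 \sqrt{2}}{8966} \approx 1.1292$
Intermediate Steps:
$Y{\left(f \right)} = -2$ ($Y{\left(f \right)} = 3 - 5 = -2$)
$x{\left(u \right)} = 2 u^{\frac{5}{2}}$ ($x{\left(u \right)} = u 2 u \sqrt{u} = 2 u^{2} \sqrt{u} = 2 u^{\frac{5}{2}}$)
$o{\left(J \right)} = -2 + J^{2} + 8 J \sqrt{2}$ ($o{\left(J \right)} = \left(J^{2} + 2 \cdot 2^{\frac{5}{2}} J\right) - 2 = \left(J^{2} + 2 \cdot 4 \sqrt{2} J\right) - 2 = \left(J^{2} + 8 \sqrt{2} J\right) - 2 = \left(J^{2} + 8 J \sqrt{2}\right) - 2 = -2 + J^{2} + 8 J \sqrt{2}$)
$\frac{o{\left(279 \right)}}{71728} = \frac{-2 + 279^{2} + 8 \cdot 279 \sqrt{2}}{71728} = \left(-2 + 77841 + 2232 \sqrt{2}\right) \frac{1}{71728} = \left(77839 + 2232 \sqrt{2}\right) \frac{1}{71728} = \frac{77839}{71728} + \frac{279 \sqrt{2}}{8966}$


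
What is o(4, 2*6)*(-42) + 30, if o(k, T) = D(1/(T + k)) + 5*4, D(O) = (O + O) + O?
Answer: -6543/8 ≈ -817.88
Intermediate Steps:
D(O) = 3*O (D(O) = 2*O + O = 3*O)
o(k, T) = 20 + 3/(T + k) (o(k, T) = 3/(T + k) + 5*4 = 3/(T + k) + 20 = 20 + 3/(T + k))
o(4, 2*6)*(-42) + 30 = (20 + 3/(2*6 + 4))*(-42) + 30 = (20 + 3/(12 + 4))*(-42) + 30 = (20 + 3/16)*(-42) + 30 = (323/16)*(-42) + 30 = -6783/8 + 30 = -6543/8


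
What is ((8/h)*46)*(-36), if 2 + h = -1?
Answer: 4416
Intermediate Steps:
h = -3 (h = -2 - 1 = -3)
((8/h)*46)*(-36) = ((8/(-3))*46)*(-36) = ((8*(-1/3))*46)*(-36) = -8/3*46*(-36) = -368/3*(-36) = 4416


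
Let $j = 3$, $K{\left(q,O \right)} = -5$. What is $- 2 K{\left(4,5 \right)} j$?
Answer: $30$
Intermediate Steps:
$- 2 K{\left(4,5 \right)} j = \left(-2\right) \left(-5\right) 3 = 10 \cdot 3 = 30$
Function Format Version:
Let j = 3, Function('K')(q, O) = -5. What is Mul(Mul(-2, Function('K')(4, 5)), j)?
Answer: 30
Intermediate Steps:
Mul(Mul(-2, Function('K')(4, 5)), j) = Mul(Mul(-2, -5), 3) = Mul(10, 3) = 30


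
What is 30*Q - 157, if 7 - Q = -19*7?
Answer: 4043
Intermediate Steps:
Q = 140 (Q = 7 - (-19)*7 = 7 - 1*(-133) = 7 + 133 = 140)
30*Q - 157 = 30*140 - 157 = 4200 - 157 = 4043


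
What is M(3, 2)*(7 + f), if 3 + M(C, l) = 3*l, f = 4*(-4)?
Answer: -27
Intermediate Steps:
f = -16
M(C, l) = -3 + 3*l
M(3, 2)*(7 + f) = (-3 + 3*2)*(7 - 16) = (-3 + 6)*(-9) = 3*(-9) = -27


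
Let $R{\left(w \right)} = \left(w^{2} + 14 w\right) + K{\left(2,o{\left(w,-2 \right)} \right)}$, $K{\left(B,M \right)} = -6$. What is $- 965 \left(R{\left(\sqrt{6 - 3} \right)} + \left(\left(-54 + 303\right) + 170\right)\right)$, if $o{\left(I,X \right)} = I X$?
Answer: $-401440 - 13510 \sqrt{3} \approx -4.2484 \cdot 10^{5}$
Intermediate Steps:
$R{\left(w \right)} = -6 + w^{2} + 14 w$ ($R{\left(w \right)} = \left(w^{2} + 14 w\right) - 6 = -6 + w^{2} + 14 w$)
$- 965 \left(R{\left(\sqrt{6 - 3} \right)} + \left(\left(-54 + 303\right) + 170\right)\right) = - 965 \left(\left(-6 + \left(\sqrt{6 - 3}\right)^{2} + 14 \sqrt{6 - 3}\right) + \left(\left(-54 + 303\right) + 170\right)\right) = - 965 \left(\left(-6 + \left(\sqrt{3}\right)^{2} + 14 \sqrt{3}\right) + \left(249 + 170\right)\right) = - 965 \left(\left(-6 + 3 + 14 \sqrt{3}\right) + 419\right) = - 965 \left(\left(-3 + 14 \sqrt{3}\right) + 419\right) = - 965 \left(416 + 14 \sqrt{3}\right) = -401440 - 13510 \sqrt{3}$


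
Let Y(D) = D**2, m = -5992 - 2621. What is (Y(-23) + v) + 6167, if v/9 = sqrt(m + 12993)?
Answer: 6696 + 18*sqrt(1095) ≈ 7291.6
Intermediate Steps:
m = -8613
v = 18*sqrt(1095) (v = 9*sqrt(-8613 + 12993) = 9*sqrt(4380) = 9*(2*sqrt(1095)) = 18*sqrt(1095) ≈ 595.63)
(Y(-23) + v) + 6167 = ((-23)**2 + 18*sqrt(1095)) + 6167 = (529 + 18*sqrt(1095)) + 6167 = 6696 + 18*sqrt(1095)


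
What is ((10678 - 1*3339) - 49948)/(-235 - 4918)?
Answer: 42609/5153 ≈ 8.2688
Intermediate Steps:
((10678 - 1*3339) - 49948)/(-235 - 4918) = ((10678 - 3339) - 49948)/(-5153) = (7339 - 49948)*(-1/5153) = -42609*(-1/5153) = 42609/5153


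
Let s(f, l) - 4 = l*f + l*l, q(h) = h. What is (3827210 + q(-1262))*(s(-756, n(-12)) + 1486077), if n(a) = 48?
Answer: 5555647612956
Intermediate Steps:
s(f, l) = 4 + l² + f*l (s(f, l) = 4 + (l*f + l*l) = 4 + (f*l + l²) = 4 + (l² + f*l) = 4 + l² + f*l)
(3827210 + q(-1262))*(s(-756, n(-12)) + 1486077) = (3827210 - 1262)*((4 + 48² - 756*48) + 1486077) = 3825948*((4 + 2304 - 36288) + 1486077) = 3825948*(-33980 + 1486077) = 3825948*1452097 = 5555647612956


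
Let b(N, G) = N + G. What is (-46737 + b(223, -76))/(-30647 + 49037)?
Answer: -1553/613 ≈ -2.5334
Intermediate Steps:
b(N, G) = G + N
(-46737 + b(223, -76))/(-30647 + 49037) = (-46737 + (-76 + 223))/(-30647 + 49037) = (-46737 + 147)/18390 = -46590*1/18390 = -1553/613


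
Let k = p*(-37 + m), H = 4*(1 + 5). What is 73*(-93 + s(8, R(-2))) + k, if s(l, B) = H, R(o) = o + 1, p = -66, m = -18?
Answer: -1407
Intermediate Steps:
R(o) = 1 + o
H = 24 (H = 4*6 = 24)
s(l, B) = 24
k = 3630 (k = -66*(-37 - 18) = -66*(-55) = 3630)
73*(-93 + s(8, R(-2))) + k = 73*(-93 + 24) + 3630 = 73*(-69) + 3630 = -5037 + 3630 = -1407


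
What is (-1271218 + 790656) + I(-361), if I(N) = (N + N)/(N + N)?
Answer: -480561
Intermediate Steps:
I(N) = 1 (I(N) = (2*N)/((2*N)) = (2*N)*(1/(2*N)) = 1)
(-1271218 + 790656) + I(-361) = (-1271218 + 790656) + 1 = -480562 + 1 = -480561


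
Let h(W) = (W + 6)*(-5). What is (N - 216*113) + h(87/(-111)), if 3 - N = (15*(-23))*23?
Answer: -610355/37 ≈ -16496.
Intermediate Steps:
h(W) = -30 - 5*W (h(W) = (6 + W)*(-5) = -30 - 5*W)
N = 7938 (N = 3 - 15*(-23)*23 = 3 - (-345)*23 = 3 - 1*(-7935) = 3 + 7935 = 7938)
(N - 216*113) + h(87/(-111)) = (7938 - 216*113) + (-30 - 435/(-111)) = (7938 - 24408) + (-30 - 435*(-1)/111) = -16470 + (-30 - 5*(-29/37)) = -16470 + (-30 + 145/37) = -16470 - 965/37 = -610355/37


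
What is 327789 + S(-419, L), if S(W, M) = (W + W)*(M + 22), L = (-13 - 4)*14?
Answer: 508797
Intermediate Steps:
L = -238 (L = -17*14 = -238)
S(W, M) = 2*W*(22 + M) (S(W, M) = (2*W)*(22 + M) = 2*W*(22 + M))
327789 + S(-419, L) = 327789 + 2*(-419)*(22 - 238) = 327789 + 2*(-419)*(-216) = 327789 + 181008 = 508797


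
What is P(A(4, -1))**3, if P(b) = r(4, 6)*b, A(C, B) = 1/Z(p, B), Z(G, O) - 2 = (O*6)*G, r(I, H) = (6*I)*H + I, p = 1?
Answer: -50653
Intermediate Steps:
r(I, H) = I + 6*H*I (r(I, H) = 6*H*I + I = I + 6*H*I)
Z(G, O) = 2 + 6*G*O (Z(G, O) = 2 + (O*6)*G = 2 + (6*O)*G = 2 + 6*G*O)
A(C, B) = 1/(2 + 6*B) (A(C, B) = 1/(2 + 6*1*B) = 1/(2 + 6*B))
P(b) = 148*b (P(b) = (4*(1 + 6*6))*b = (4*(1 + 36))*b = (4*37)*b = 148*b)
P(A(4, -1))**3 = (148*(1/(2*(1 + 3*(-1)))))**3 = (148*(1/(2*(1 - 3))))**3 = (148*((1/2)/(-2)))**3 = (148*((1/2)*(-1/2)))**3 = (148*(-1/4))**3 = (-37)**3 = -50653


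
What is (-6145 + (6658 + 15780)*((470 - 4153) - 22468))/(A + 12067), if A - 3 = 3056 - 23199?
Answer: 586782283/8073 ≈ 72685.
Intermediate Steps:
A = -20140 (A = 3 + (3056 - 23199) = 3 - 20143 = -20140)
(-6145 + (6658 + 15780)*((470 - 4153) - 22468))/(A + 12067) = (-6145 + (6658 + 15780)*((470 - 4153) - 22468))/(-20140 + 12067) = (-6145 + 22438*(-3683 - 22468))/(-8073) = (-6145 + 22438*(-26151))*(-1/8073) = (-6145 - 586776138)*(-1/8073) = -586782283*(-1/8073) = 586782283/8073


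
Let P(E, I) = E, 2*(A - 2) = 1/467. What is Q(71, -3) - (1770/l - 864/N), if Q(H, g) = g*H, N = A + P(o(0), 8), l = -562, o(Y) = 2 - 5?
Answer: -93925800/87391 ≈ -1074.8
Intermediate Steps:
o(Y) = -3
A = 1869/934 (A = 2 + (1/2)/467 = 2 + (1/2)*(1/467) = 2 + 1/934 = 1869/934 ≈ 2.0011)
N = -933/934 (N = 1869/934 - 3 = -933/934 ≈ -0.99893)
Q(H, g) = H*g
Q(71, -3) - (1770/l - 864/N) = 71*(-3) - (1770/(-562) - 864/(-933/934)) = -213 - (1770*(-1/562) - 864*(-934/933)) = -213 - (-885/281 + 268992/311) = -213 - 1*75311517/87391 = -213 - 75311517/87391 = -93925800/87391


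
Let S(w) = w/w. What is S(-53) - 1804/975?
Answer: -829/975 ≈ -0.85026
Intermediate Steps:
S(w) = 1
S(-53) - 1804/975 = 1 - 1804/975 = -829/975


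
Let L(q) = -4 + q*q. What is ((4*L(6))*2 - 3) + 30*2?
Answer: 313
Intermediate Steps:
L(q) = -4 + q²
((4*L(6))*2 - 3) + 30*2 = ((4*(-4 + 6²))*2 - 3) + 30*2 = ((4*(-4 + 36))*2 - 3) + 60 = ((4*32)*2 - 3) + 60 = (128*2 - 3) + 60 = (256 - 3) + 60 = 253 + 60 = 313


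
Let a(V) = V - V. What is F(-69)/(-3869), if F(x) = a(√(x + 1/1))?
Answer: 0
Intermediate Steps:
a(V) = 0
F(x) = 0
F(-69)/(-3869) = 0/(-3869) = 0*(-1/3869) = 0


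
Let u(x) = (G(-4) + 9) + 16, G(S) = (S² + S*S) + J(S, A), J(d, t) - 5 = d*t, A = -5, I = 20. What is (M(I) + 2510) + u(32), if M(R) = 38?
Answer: 2630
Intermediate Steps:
J(d, t) = 5 + d*t
G(S) = 5 - 5*S + 2*S² (G(S) = (S² + S*S) + (5 + S*(-5)) = (S² + S²) + (5 - 5*S) = 2*S² + (5 - 5*S) = 5 - 5*S + 2*S²)
u(x) = 82 (u(x) = ((5 - 5*(-4) + 2*(-4)²) + 9) + 16 = ((5 + 20 + 2*16) + 9) + 16 = ((5 + 20 + 32) + 9) + 16 = (57 + 9) + 16 = 66 + 16 = 82)
(M(I) + 2510) + u(32) = (38 + 2510) + 82 = 2548 + 82 = 2630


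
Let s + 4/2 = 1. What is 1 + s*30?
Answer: -29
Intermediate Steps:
s = -1 (s = -2 + 1 = -1)
1 + s*30 = 1 - 1*30 = 1 - 30 = -29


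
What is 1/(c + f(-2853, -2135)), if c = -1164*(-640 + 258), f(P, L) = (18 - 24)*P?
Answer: 1/461766 ≈ 2.1656e-6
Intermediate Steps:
f(P, L) = -6*P
c = 444648 (c = -1164*(-382) = 444648)
1/(c + f(-2853, -2135)) = 1/(444648 - 6*(-2853)) = 1/(444648 + 17118) = 1/461766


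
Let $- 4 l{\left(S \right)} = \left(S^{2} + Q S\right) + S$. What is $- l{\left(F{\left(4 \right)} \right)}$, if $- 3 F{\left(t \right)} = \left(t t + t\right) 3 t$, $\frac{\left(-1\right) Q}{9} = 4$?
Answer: $2300$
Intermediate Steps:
$Q = -36$ ($Q = \left(-9\right) 4 = -36$)
$F{\left(t \right)} = - \frac{t \left(3 t + 3 t^{2}\right)}{3}$ ($F{\left(t \right)} = - \frac{\left(t t + t\right) 3 t}{3} = - \frac{\left(t^{2} + t\right) 3 t}{3} = - \frac{\left(t + t^{2}\right) 3 t}{3} = - \frac{\left(3 t + 3 t^{2}\right) t}{3} = - \frac{t \left(3 t + 3 t^{2}\right)}{3}$)
$l{\left(S \right)} = - \frac{S^{2}}{4} + \frac{35 S}{4}$ ($l{\left(S \right)} = - \frac{\left(S^{2} - 36 S\right) + S}{4} = - \frac{S^{2} - 35 S}{4} = - \frac{S^{2}}{4} + \frac{35 S}{4}$)
$- l{\left(F{\left(4 \right)} \right)} = - \frac{4^{2} \left(-1 - 4\right) \left(35 - 4^{2} \left(-1 - 4\right)\right)}{4} = - \frac{16 \left(-1 - 4\right) \left(35 - 16 \left(-1 - 4\right)\right)}{4} = - \frac{16 \left(-5\right) \left(35 - 16 \left(-5\right)\right)}{4} = - \frac{\left(-80\right) \left(35 - -80\right)}{4} = - \frac{\left(-80\right) \left(35 + 80\right)}{4} = - \frac{\left(-80\right) 115}{4} = \left(-1\right) \left(-2300\right) = 2300$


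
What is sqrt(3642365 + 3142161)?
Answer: sqrt(6784526) ≈ 2604.7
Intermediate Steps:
sqrt(3642365 + 3142161) = sqrt(6784526)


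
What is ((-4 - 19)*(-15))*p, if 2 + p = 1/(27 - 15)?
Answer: -2645/4 ≈ -661.25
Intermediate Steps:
p = -23/12 (p = -2 + 1/(27 - 15) = -2 + 1/12 = -23/12 ≈ -1.9167)
((-4 - 19)*(-15))*p = ((-4 - 19)*(-15))*(-23/12) = -23*(-15)*(-23/12) = 345*(-23/12) = -2645/4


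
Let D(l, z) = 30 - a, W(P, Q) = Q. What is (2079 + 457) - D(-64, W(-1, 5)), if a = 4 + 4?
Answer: 2514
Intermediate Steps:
a = 8
D(l, z) = 22 (D(l, z) = 30 - 1*8 = 30 - 8 = 22)
(2079 + 457) - D(-64, W(-1, 5)) = (2079 + 457) - 1*22 = 2536 - 22 = 2514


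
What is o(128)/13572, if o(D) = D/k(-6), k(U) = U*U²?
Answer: -4/91611 ≈ -4.3663e-5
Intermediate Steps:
k(U) = U³
o(D) = -D/216 (o(D) = D/((-6)³) = D/(-216) = D*(-1/216) = -D/216)
o(128)/13572 = -1/216*128/13572 = -16/27*1/13572 = -4/91611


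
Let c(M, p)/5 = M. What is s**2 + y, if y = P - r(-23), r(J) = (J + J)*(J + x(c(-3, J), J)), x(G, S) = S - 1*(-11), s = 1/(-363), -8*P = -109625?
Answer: 12747991913/1054152 ≈ 12093.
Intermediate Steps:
c(M, p) = 5*M
P = 109625/8 (P = -1/8*(-109625) = 109625/8 ≈ 13703.)
s = -1/363 ≈ -0.0027548
x(G, S) = 11 + S (x(G, S) = S + 11 = 11 + S)
r(J) = 2*J*(11 + 2*J) (r(J) = (J + J)*(J + (11 + J)) = (2*J)*(11 + 2*J) = 2*J*(11 + 2*J))
y = 96745/8 (y = 109625/8 - 2*(-23)*(11 + 2*(-23)) = 109625/8 - 2*(-23)*(11 - 46) = 109625/8 - 2*(-23)*(-35) = 109625/8 - 1*1610 = 109625/8 - 1610 = 96745/8 ≈ 12093.)
s**2 + y = (-1/363)**2 + 96745/8 = 1/131769 + 96745/8 = 12747991913/1054152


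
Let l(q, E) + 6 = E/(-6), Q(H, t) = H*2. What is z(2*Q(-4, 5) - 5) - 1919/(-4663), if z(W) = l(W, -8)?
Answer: -59525/13989 ≈ -4.2551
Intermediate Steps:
Q(H, t) = 2*H
l(q, E) = -6 - E/6 (l(q, E) = -6 + E/(-6) = -6 + E*(-1/6) = -6 - E/6)
z(W) = -14/3 (z(W) = -6 - 1/6*(-8) = -6 + 4/3 = -14/3)
z(2*Q(-4, 5) - 5) - 1919/(-4663) = -14/3 - 1919/(-4663) = -14/3 - 1919*(-1)/4663 = -14/3 - 1*(-1919/4663) = -14/3 + 1919/4663 = -59525/13989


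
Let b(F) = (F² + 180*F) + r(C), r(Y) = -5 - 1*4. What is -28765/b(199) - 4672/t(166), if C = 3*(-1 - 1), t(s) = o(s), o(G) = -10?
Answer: 176018607/377060 ≈ 466.82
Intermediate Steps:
t(s) = -10
C = -6 (C = 3*(-2) = -6)
r(Y) = -9 (r(Y) = -5 - 4 = -9)
b(F) = -9 + F² + 180*F (b(F) = (F² + 180*F) - 9 = -9 + F² + 180*F)
-28765/b(199) - 4672/t(166) = -28765/(-9 + 199² + 180*199) - 4672/(-10) = -28765/(-9 + 39601 + 35820) - 4672*(-⅒) = -28765/75412 + 2336/5 = 176018607/377060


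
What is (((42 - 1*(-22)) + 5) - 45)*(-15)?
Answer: -360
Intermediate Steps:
(((42 - 1*(-22)) + 5) - 45)*(-15) = (((42 + 22) + 5) - 45)*(-15) = ((64 + 5) - 45)*(-15) = (69 - 45)*(-15) = 24*(-15) = -360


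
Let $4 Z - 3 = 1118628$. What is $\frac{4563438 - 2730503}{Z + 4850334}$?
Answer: $\frac{563980}{1578459} \approx 0.3573$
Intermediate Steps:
$Z = \frac{1118631}{4}$ ($Z = \frac{3}{4} + \frac{1}{4} \cdot 1118628 = \frac{3}{4} + 279657 = \frac{1118631}{4} \approx 2.7966 \cdot 10^{5}$)
$\frac{4563438 - 2730503}{Z + 4850334} = \frac{4563438 - 2730503}{\frac{1118631}{4} + 4850334} = \frac{1832935}{\frac{20519967}{4}} = 1832935 \cdot \frac{4}{20519967} = \frac{563980}{1578459}$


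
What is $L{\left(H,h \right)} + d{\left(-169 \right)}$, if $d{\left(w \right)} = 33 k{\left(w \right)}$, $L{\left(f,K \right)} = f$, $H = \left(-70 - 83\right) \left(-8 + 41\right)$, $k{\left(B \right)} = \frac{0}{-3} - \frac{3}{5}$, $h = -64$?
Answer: $- \frac{25344}{5} \approx -5068.8$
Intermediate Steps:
$k{\left(B \right)} = - \frac{3}{5}$ ($k{\left(B \right)} = 0 \left(- \frac{1}{3}\right) - \frac{3}{5} = 0 - \frac{3}{5} = - \frac{3}{5}$)
$H = -5049$ ($H = \left(-153\right) 33 = -5049$)
$d{\left(w \right)} = - \frac{99}{5}$ ($d{\left(w \right)} = 33 \left(- \frac{3}{5}\right) = - \frac{99}{5}$)
$L{\left(H,h \right)} + d{\left(-169 \right)} = -5049 - \frac{99}{5} = - \frac{25344}{5}$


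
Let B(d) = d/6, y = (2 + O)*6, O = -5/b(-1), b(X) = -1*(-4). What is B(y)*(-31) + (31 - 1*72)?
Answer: -257/4 ≈ -64.250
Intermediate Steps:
b(X) = 4
O = -5/4 ≈ -1.2500
y = 9/2 (y = (2 - 5/4)*6 = (¾)*6 = 9/2 ≈ 4.5000)
B(d) = d/6 (B(d) = d*(⅙) = d/6)
B(y)*(-31) + (31 - 1*72) = ((⅙)*(9/2))*(-31) + (31 - 1*72) = (¾)*(-31) + (31 - 72) = -93/4 - 41 = -257/4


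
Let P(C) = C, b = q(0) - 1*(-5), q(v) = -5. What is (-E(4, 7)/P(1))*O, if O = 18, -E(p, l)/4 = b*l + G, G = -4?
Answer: -288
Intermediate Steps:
b = 0 (b = -5 - 1*(-5) = -5 + 5 = 0)
E(p, l) = 16 (E(p, l) = -4*(0*l - 4) = -4*(0 - 4) = -4*(-4) = 16)
(-E(4, 7)/P(1))*O = -16/1*18 = -16*18 = -288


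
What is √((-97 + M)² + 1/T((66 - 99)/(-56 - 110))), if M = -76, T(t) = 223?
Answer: 38*√1030706/223 ≈ 173.00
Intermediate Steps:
√((-97 + M)² + 1/T((66 - 99)/(-56 - 110))) = √((-97 - 76)² + 1/223) = √((-173)² + 1/223) = √(29929 + 1/223) = √(6674168/223) = 38*√1030706/223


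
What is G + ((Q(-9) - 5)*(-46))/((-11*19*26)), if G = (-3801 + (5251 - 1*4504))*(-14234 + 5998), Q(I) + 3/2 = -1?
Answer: 136680010551/5434 ≈ 2.5153e+7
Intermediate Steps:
Q(I) = -5/2 (Q(I) = -3/2 - 1 = -5/2)
G = 25152744 (G = (-3801 + (5251 - 4504))*(-8236) = (-3801 + 747)*(-8236) = -3054*(-8236) = 25152744)
G + ((Q(-9) - 5)*(-46))/((-11*19*26)) = 25152744 + ((-5/2 - 5)*(-46))/((-11*19*26)) = 25152744 + (-15/2*(-46))/((-209*26)) = 25152744 + 345/(-5434) = 25152744 + 345*(-1/5434) = 25152744 - 345/5434 = 136680010551/5434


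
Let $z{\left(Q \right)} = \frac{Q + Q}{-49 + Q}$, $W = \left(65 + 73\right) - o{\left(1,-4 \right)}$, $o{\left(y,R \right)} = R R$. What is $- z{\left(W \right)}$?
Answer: $- \frac{244}{73} \approx -3.3425$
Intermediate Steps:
$o{\left(y,R \right)} = R^{2}$
$W = 122$ ($W = \left(65 + 73\right) - \left(-4\right)^{2} = 138 - 16 = 122$)
$z{\left(Q \right)} = \frac{2 Q}{-49 + Q}$
$- z{\left(W \right)} = - \frac{2 \cdot 122}{-49 + 122} = - \frac{2 \cdot 122}{73} = \left(-1\right) \frac{244}{73} = - \frac{244}{73}$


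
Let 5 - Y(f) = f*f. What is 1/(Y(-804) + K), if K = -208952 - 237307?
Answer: -1/1092670 ≈ -9.1519e-7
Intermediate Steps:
Y(f) = 5 - f² (Y(f) = 5 - f*f = 5 - f²)
K = -446259
1/(Y(-804) + K) = 1/((5 - 1*(-804)²) - 446259) = 1/((5 - 1*646416) - 446259) = 1/((5 - 646416) - 446259) = 1/(-646411 - 446259) = 1/(-1092670) = -1/1092670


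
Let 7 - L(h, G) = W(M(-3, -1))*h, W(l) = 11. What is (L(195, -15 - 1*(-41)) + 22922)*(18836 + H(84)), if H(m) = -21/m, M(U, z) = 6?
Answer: 391482228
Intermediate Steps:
L(h, G) = 7 - 11*h
(L(195, -15 - 1*(-41)) + 22922)*(18836 + H(84)) = ((7 - 11*195) + 22922)*(18836 - 21/84) = ((7 - 2145) + 22922)*(18836 - 21*1/84) = (-2138 + 22922)*(18836 - ¼) = 20784*(75343/4) = 391482228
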